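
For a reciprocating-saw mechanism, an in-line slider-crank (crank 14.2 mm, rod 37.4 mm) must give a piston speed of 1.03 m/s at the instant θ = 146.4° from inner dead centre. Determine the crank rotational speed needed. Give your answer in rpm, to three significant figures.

1850

For an in-line slider-crank, |v_piston| = rω|sinθ|·[1 + r cosθ/√(L² − r² sin²θ)].
With r = 0.0142 m, L = 0.0374 m, θ = 146.4°: the bracketed kinematic factor |dx/dθ| = 0.0053163 m.
ω = v/|dx/dθ| = 1.03/0.0053163 = 193.74 rad/s.
N = 60ω/(2π) = 1850.1 rpm.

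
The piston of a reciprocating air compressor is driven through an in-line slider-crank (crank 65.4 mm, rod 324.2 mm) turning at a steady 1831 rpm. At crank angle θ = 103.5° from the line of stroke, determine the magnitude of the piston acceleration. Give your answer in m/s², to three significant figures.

1000

ω = 2π·1831/60 = 191.7 rad/s
x(θ) = r cosθ + √(L² − r² sin²θ); with ω constant, a = ω²·d²x/dθ².
d²x/dθ² = −r cosθ − r²(cos2θ)/√u − r⁴ sin²2θ/(4u^{3/2}),  u = L² − r² sin²θ = 0.101062 m².
Substituting r = 0.0654 m, L = 0.3242 m, θ = 103.5°: d²x/dθ² = +0.027226 m.
a = ω²·d²x/dθ² = (191.7)²·(+0.027226) = +1001 m/s²;  |a| = 1001 m/s².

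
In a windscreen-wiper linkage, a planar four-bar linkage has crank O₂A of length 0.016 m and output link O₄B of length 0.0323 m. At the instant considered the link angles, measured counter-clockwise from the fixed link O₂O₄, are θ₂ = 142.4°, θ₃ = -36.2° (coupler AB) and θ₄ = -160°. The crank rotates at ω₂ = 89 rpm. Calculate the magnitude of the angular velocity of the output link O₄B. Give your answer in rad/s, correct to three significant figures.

ω₂ = 9.32 rad/s (from 89 rpm).
Differentiating the loop-closure r₂e^{iθ₂}+r₃e^{iθ₃}=r₁+r₄e^{iθ₄} gives r₂ω₂e^{iθ₂}+r₃ω₃e^{iθ₃}=r₄ω₄e^{iθ₄}.
Eliminating the other unknown: ω₄ = r₂ω₂ sin(θ₂−θ₃) / [r₄ sin(θ₄−θ₃)].
Numerator sine = +0.02443; denominator sine = -0.83098.
Result = 0.016·9.32·(+0.02443) / (0.0323·(-0.83098)) = -0.13574 rad/s; magnitude 0.13574 rad/s.

0.136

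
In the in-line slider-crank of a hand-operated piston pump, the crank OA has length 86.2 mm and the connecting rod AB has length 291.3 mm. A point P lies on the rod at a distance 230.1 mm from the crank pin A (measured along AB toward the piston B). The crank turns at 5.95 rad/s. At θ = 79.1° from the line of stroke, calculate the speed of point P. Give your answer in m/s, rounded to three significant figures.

0.527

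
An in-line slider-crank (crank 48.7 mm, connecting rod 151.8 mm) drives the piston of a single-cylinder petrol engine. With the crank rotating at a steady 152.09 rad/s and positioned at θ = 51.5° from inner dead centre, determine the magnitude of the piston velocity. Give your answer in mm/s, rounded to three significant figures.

6990

ω = 152.1 rad/s
For an in-line slider-crank, x = r cosθ + √(L² − r² sin²θ), so v = −rω sinθ·[1 + r cosθ/√(L² − r² sin²θ)].
With r = 0.0487 m, L = 0.1518 m, θ = 51.5°: √(L² − r² sin²θ) = 0.14694 m.
v = −0.0487·152.1·0.78261·[1 + 0.0487·0.62251/0.14694] = -6.9926 m/s.
|v| = 6.9926 m/s = 6992.6 mm/s.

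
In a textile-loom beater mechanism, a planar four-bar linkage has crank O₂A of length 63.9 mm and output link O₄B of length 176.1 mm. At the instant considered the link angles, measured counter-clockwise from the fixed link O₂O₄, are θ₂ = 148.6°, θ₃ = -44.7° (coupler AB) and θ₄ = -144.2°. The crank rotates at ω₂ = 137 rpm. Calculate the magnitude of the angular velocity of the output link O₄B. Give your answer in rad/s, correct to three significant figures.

ω₂ = 14.35 rad/s (from 137 rpm).
Differentiating the loop-closure r₂e^{iθ₂}+r₃e^{iθ₃}=r₁+r₄e^{iθ₄} gives r₂ω₂e^{iθ₂}+r₃ω₃e^{iθ₃}=r₄ω₄e^{iθ₄}.
Eliminating the other unknown: ω₄ = r₂ω₂ sin(θ₂−θ₃) / [r₄ sin(θ₄−θ₃)].
Numerator sine = -0.23005; denominator sine = -0.98629.
Result = 0.0639·14.35·(-0.23005) / (0.1761·(-0.98629)) = +1.2143 rad/s; magnitude 1.2143 rad/s.

1.21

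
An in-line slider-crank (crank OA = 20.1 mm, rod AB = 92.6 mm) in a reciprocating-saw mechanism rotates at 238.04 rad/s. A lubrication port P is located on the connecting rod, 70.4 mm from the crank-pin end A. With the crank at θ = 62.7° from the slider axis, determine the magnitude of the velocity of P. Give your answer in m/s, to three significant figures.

4.61

ω = 238 rad/s.  Crank-pin speed |V_A| = rω = 4.7846 m/s, perpendicular to OA.
Rod angle: sinφ = −(r/L) sinθ ⇒ φ = -11.121°; ω_rod = −rω cosθ/√(L²−r²sin²θ) = -24.152 rad/s.
V_P = V_A + ω_rod × AP, with AP = 0.0704 m along the rod.
Components: V_Px = −rω sinθ − a·ω_rod·sinφ = -4.5796 m/s;  V_Py = rω cosθ + a·ω_rod·cosφ = +0.5261 m/s.
|V_P| = √(V_Px² + V_Py²) = 4.6098 m/s.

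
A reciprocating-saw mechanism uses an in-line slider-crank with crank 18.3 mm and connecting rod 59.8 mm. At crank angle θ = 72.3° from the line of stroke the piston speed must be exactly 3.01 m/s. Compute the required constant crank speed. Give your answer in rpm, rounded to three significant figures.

1500

For an in-line slider-crank, |v_piston| = rω|sinθ|·[1 + r cosθ/√(L² − r² sin²θ)].
With r = 0.0183 m, L = 0.0598 m, θ = 72.3°: the bracketed kinematic factor |dx/dθ| = 0.019129 m.
ω = v/|dx/dθ| = 3.01/0.019129 = 157.35 rad/s.
N = 60ω/(2π) = 1502.6 rpm.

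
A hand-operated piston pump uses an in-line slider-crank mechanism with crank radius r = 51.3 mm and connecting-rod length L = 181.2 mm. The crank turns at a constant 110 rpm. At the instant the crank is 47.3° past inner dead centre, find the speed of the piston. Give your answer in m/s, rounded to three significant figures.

0.520

ω = 2π·110/60 = 11.52 rad/s
For an in-line slider-crank, x = r cosθ + √(L² − r² sin²θ), so v = −rω sinθ·[1 + r cosθ/√(L² − r² sin²θ)].
With r = 0.0513 m, L = 0.1812 m, θ = 47.3°: √(L² − r² sin²θ) = 0.17723 m.
v = −0.0513·11.52·0.73491·[1 + 0.0513·0.67816/0.17723] = -0.51953 m/s.
|v| = 0.51953 m/s.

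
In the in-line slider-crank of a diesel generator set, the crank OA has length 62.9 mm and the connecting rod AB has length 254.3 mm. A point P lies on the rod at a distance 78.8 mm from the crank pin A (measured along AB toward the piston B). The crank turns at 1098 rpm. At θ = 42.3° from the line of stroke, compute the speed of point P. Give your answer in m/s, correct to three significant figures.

ω = 115 rad/s.  Crank-pin speed |V_A| = rω = 7.2324 m/s, perpendicular to OA.
Rod angle: sinφ = −(r/L) sinθ ⇒ φ = -9.582°; ω_rod = −rω cosθ/√(L²−r²sin²θ) = -21.333 rad/s.
V_P = V_A + ω_rod × AP, with AP = 0.0788 m along the rod.
Components: V_Px = −rω sinθ − a·ω_rod·sinφ = -5.1473 m/s;  V_Py = rω cosθ + a·ω_rod·cosφ = +3.6917 m/s.
|V_P| = √(V_Px² + V_Py²) = 6.3343 m/s.

6.33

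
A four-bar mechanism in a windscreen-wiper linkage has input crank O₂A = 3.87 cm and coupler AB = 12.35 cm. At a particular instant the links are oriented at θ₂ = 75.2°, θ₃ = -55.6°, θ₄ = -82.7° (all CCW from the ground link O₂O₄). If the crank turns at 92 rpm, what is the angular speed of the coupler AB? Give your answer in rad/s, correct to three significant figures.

ω₂ = 9.634 rad/s (from 92 rpm).
Differentiating the loop-closure r₂e^{iθ₂}+r₃e^{iθ₃}=r₁+r₄e^{iθ₄} gives r₂ω₂e^{iθ₂}+r₃ω₃e^{iθ₃}=r₄ω₄e^{iθ₄}.
Eliminating the other unknown: ω₃ = r₂ω₂ sin(θ₄−θ₂) / [r₃ sin(θ₃−θ₄)].
Numerator sine = -0.37622; denominator sine = +0.45554.
Result = 0.0387·9.634·(-0.37622) / (0.1235·(+0.45554)) = -2.4933 rad/s; magnitude 2.4933 rad/s.

2.49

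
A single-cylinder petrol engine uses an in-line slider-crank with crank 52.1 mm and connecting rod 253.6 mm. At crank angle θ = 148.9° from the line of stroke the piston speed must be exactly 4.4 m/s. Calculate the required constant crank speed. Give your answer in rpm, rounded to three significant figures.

For an in-line slider-crank, |v_piston| = rω|sinθ|·[1 + r cosθ/√(L² − r² sin²θ)].
With r = 0.0521 m, L = 0.2536 m, θ = 148.9°: the bracketed kinematic factor |dx/dθ| = 0.02215 m.
ω = v/|dx/dθ| = 4.4/0.02215 = 198.64 rad/s.
N = 60ω/(2π) = 1896.9 rpm.

1900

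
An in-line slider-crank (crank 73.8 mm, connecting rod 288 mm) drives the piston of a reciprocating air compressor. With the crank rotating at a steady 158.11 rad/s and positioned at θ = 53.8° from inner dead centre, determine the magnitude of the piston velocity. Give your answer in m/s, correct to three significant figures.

10.9

ω = 158.1 rad/s
For an in-line slider-crank, x = r cosθ + √(L² − r² sin²θ), so v = −rω sinθ·[1 + r cosθ/√(L² − r² sin²θ)].
With r = 0.0738 m, L = 0.288 m, θ = 53.8°: √(L² − r² sin²θ) = 0.28178 m.
v = −0.0738·158.1·0.80696·[1 + 0.0738·0.59061/0.28178] = -10.873 m/s.
|v| = 10.873 m/s.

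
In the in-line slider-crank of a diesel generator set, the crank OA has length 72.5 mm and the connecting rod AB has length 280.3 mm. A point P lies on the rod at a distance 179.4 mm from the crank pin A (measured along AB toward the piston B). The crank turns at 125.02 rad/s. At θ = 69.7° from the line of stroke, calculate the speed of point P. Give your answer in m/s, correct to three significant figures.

9.08

ω = 125 rad/s.  Crank-pin speed |V_A| = rω = 9.0639 m/s, perpendicular to OA.
Rod angle: sinφ = −(r/L) sinθ ⇒ φ = -14.039°; ω_rod = −rω cosθ/√(L²−r²sin²θ) = -11.564 rad/s.
V_P = V_A + ω_rod × AP, with AP = 0.1794 m along the rod.
Components: V_Px = −rω sinθ − a·ω_rod·sinφ = -9.0042 m/s;  V_Py = rω cosθ + a·ω_rod·cosφ = +1.132 m/s.
|V_P| = √(V_Px² + V_Py²) = 9.0751 m/s.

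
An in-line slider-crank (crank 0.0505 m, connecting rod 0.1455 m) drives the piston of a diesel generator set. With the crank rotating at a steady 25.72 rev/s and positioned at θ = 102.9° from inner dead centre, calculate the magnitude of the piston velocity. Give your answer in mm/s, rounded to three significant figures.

7300

ω = 2π·25.7 = 161.6 rad/s
For an in-line slider-crank, x = r cosθ + √(L² − r² sin²θ), so v = −rω sinθ·[1 + r cosθ/√(L² − r² sin²θ)].
With r = 0.0505 m, L = 0.1455 m, θ = 102.9°: √(L² − r² sin²θ) = 0.13692 m.
v = −0.0505·161.6·0.97476·[1 + 0.0505·-0.22325/0.13692] = -7.3 m/s.
|v| = 7.3 m/s = 7300 mm/s.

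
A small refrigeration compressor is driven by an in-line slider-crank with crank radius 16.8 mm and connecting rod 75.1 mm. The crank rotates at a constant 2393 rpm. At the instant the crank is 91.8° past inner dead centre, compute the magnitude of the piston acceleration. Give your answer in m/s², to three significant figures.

ω = 2π·2393/60 = 250.6 rad/s
x(θ) = r cosθ + √(L² − r² sin²θ); with ω constant, a = ω²·d²x/dθ².
d²x/dθ² = −r cosθ − r²(cos2θ)/√u − r⁴ sin²2θ/(4u^{3/2}),  u = L² − r² sin²θ = 0.00535805 m².
Substituting r = 0.0168 m, L = 0.0751 m, θ = 91.8°: d²x/dθ² = +0.0043757 m.
a = ω²·d²x/dθ² = (250.6)²·(+0.0043757) = +274.78 m/s²;  |a| = 274.78 m/s².

275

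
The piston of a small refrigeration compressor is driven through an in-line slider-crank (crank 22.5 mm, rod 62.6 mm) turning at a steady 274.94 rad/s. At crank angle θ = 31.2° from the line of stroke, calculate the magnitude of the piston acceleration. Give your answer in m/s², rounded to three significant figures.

1760

ω = 274.9 rad/s
x(θ) = r cosθ + √(L² − r² sin²θ); with ω constant, a = ω²·d²x/dθ².
d²x/dθ² = −r cosθ − r²(cos2θ)/√u − r⁴ sin²2θ/(4u^{3/2}),  u = L² − r² sin²θ = 0.00378291 m².
Substituting r = 0.0225 m, L = 0.0626 m, θ = 31.2°: d²x/dθ² = -0.023275 m.
a = ω²·d²x/dθ² = (274.9)²·(-0.023275) = -1759.4 m/s²;  |a| = 1759.4 m/s².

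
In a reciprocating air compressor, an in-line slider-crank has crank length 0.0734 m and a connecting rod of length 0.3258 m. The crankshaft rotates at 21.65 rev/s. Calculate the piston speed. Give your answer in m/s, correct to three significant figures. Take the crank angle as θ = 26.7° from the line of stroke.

ω = 2π·21.6 = 136 rad/s
For an in-line slider-crank, x = r cosθ + √(L² − r² sin²θ), so v = −rω sinθ·[1 + r cosθ/√(L² − r² sin²θ)].
With r = 0.0734 m, L = 0.3258 m, θ = 26.7°: √(L² − r² sin²θ) = 0.32413 m.
v = −0.0734·136·0.44932·[1 + 0.0734·0.89337/0.32413] = -5.3939 m/s.
|v| = 5.3939 m/s.

5.39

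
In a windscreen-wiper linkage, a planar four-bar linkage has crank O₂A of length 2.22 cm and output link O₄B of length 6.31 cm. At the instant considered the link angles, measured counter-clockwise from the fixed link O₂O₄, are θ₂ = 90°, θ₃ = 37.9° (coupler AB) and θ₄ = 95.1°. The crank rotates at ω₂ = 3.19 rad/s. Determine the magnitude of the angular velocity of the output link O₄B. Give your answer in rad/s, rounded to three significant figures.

ω₂ = 3.19 rad/s
Differentiating the loop-closure r₂e^{iθ₂}+r₃e^{iθ₃}=r₁+r₄e^{iθ₄} gives r₂ω₂e^{iθ₂}+r₃ω₃e^{iθ₃}=r₄ω₄e^{iθ₄}.
Eliminating the other unknown: ω₄ = r₂ω₂ sin(θ₂−θ₃) / [r₄ sin(θ₄−θ₃)].
Numerator sine = +0.78908; denominator sine = +0.84057.
Result = 0.0222·3.19·(+0.78908) / (0.0631·(+0.84057)) = +1.0536 rad/s; magnitude 1.0536 rad/s.

1.05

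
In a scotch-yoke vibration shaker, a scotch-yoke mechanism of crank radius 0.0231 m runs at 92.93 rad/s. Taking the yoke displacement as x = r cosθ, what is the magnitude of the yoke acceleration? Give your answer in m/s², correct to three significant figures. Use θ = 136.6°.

ω = 92.93 rad/s
x = r cosθ ⇒ ẍ = −rω² cosθ (ω constant).
|a| = rω²|cosθ| = 0.0231·(92.93)²·|cos 136.6°| = 144.95 m/s².

145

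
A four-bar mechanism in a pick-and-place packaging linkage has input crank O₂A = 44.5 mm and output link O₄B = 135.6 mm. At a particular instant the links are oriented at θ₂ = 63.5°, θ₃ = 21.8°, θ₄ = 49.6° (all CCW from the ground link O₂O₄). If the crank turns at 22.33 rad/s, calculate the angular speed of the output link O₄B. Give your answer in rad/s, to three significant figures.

10.5

ω₂ = 22.33 rad/s
Differentiating the loop-closure r₂e^{iθ₂}+r₃e^{iθ₃}=r₁+r₄e^{iθ₄} gives r₂ω₂e^{iθ₂}+r₃ω₃e^{iθ₃}=r₄ω₄e^{iθ₄}.
Eliminating the other unknown: ω₄ = r₂ω₂ sin(θ₂−θ₃) / [r₄ sin(θ₄−θ₃)].
Numerator sine = +0.66523; denominator sine = +0.46639.
Result = 0.0445·22.33·(+0.66523) / (0.1356·(+0.46639)) = +10.452 rad/s; magnitude 10.452 rad/s.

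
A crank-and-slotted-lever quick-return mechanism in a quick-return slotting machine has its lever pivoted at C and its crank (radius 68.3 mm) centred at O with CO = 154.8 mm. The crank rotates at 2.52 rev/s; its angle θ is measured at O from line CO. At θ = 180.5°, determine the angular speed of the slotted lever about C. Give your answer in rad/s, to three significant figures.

12.5

ω = 15.83 rad/s (from 2.52 rev/s).
Crank pin A relative to C: A = (d + r cosθ, r sinθ); lever angle φ = atan2(r sinθ, d + r cosθ).
Differentiating tanφ: φ̇ = rω(d cosθ + r)/(d² + r² + 2dr cosθ).
d² + r² + 2dr cosθ = |CA|² = 0.00748306 m²;  d cosθ + r = -0.086494 m.
|ω_lever| = |0.0683·15.83·-0.086494| / 0.00748306 = 12.5 rad/s.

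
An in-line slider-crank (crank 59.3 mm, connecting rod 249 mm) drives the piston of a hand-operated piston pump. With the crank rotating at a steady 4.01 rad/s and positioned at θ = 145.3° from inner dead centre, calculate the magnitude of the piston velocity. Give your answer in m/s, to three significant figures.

ω = 4.01 rad/s
For an in-line slider-crank, x = r cosθ + √(L² − r² sin²θ), so v = −rω sinθ·[1 + r cosθ/√(L² − r² sin²θ)].
With r = 0.0593 m, L = 0.249 m, θ = 145.3°: √(L² − r² sin²θ) = 0.2467 m.
v = −0.0593·4.01·0.56928·[1 + 0.0593·-0.82214/0.2467] = -0.10862 m/s.
|v| = 0.10862 m/s.

0.109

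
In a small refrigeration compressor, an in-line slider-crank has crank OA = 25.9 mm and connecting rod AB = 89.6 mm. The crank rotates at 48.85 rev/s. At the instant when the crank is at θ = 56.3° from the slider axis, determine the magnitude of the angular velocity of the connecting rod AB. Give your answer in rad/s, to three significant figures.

ω = 306.9 rad/s (converted from 48.85 rev/s).
The rod makes angle φ with the slider axis where L sinφ = r sinθ; differentiating, L cosφ·φ̇ = r ω cosθ.
L cosφ = √(L² − r² sin²θ) = 0.08697 m.
|ω_rod| = r ω |cosθ| / √(L² − r² sin²θ) = 0.0259·306.9·0.55484/0.08697 = 50.716 rad/s.

50.7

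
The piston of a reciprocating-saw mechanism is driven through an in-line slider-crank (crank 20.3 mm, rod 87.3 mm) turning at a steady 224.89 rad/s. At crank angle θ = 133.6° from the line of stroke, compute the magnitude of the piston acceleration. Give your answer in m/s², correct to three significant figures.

ω = 224.9 rad/s
x(θ) = r cosθ + √(L² − r² sin²θ); with ω constant, a = ω²·d²x/dθ².
d²x/dθ² = −r cosθ − r²(cos2θ)/√u − r⁴ sin²2θ/(4u^{3/2}),  u = L² − r² sin²θ = 0.00740518 m².
Substituting r = 0.0203 m, L = 0.0873 m, θ = 133.6°: d²x/dθ² = +0.014167 m.
a = ω²·d²x/dθ² = (224.9)²·(+0.014167) = +716.49 m/s²;  |a| = 716.49 m/s².

716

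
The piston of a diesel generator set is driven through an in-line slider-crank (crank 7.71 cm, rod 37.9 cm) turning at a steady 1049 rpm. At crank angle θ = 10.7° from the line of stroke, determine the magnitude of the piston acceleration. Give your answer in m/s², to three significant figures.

ω = 2π·1049/60 = 109.9 rad/s
x(θ) = r cosθ + √(L² − r² sin²θ); with ω constant, a = ω²·d²x/dθ².
d²x/dθ² = −r cosθ − r²(cos2θ)/√u − r⁴ sin²2θ/(4u^{3/2}),  u = L² − r² sin²θ = 0.143436 m².
Substituting r = 0.0771 m, L = 0.379 m, θ = 10.7°: d²x/dθ² = -0.090395 m.
a = ω²·d²x/dθ² = (109.9)²·(-0.090395) = -1090.8 m/s²;  |a| = 1090.8 m/s².

1090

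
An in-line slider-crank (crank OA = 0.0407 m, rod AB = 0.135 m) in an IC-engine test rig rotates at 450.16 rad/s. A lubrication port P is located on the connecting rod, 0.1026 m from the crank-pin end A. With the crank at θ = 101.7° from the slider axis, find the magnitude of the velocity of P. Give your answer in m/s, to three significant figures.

17.1

ω = 450.2 rad/s.  Crank-pin speed |V_A| = rω = 18.322 m/s, perpendicular to OA.
Rod angle: sinφ = −(r/L) sinθ ⇒ φ = -17.171°; ω_rod = −rω cosθ/√(L²−r²sin²θ) = +28.805 rad/s.
V_P = V_A + ω_rod × AP, with AP = 0.1026 m along the rod.
Components: V_Px = −rω sinθ − a·ω_rod·sinφ = -17.068 m/s;  V_Py = rω cosθ + a·ω_rod·cosφ = -0.89169 m/s.
|V_P| = √(V_Px² + V_Py²) = 17.092 m/s.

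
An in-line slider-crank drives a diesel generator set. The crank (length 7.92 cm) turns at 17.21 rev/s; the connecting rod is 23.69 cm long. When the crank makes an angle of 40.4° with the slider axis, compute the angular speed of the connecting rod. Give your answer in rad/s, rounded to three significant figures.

ω = 108.1 rad/s (converted from 17.21 rev/s).
The rod makes angle φ with the slider axis where L sinφ = r sinθ; differentiating, L cosφ·φ̇ = r ω cosθ.
L cosφ = √(L² − r² sin²θ) = 0.23127 m.
|ω_rod| = r ω |cosθ| / √(L² − r² sin²θ) = 0.0792·108.1·0.76154/0.23127 = 28.2 rad/s.

28.2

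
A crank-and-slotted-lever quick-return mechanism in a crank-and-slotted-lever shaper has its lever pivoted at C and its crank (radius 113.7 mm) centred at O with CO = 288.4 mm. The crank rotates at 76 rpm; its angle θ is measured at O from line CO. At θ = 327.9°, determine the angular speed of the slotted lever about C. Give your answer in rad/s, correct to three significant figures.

2.14

ω = 7.959 rad/s (from 76 rpm).
Crank pin A relative to C: A = (d + r cosθ, r sinθ); lever angle φ = atan2(r sinθ, d + r cosθ).
Differentiating tanφ: φ̇ = rω(d cosθ + r)/(d² + r² + 2dr cosθ).
d² + r² + 2dr cosθ = |CA|² = 0.151658 m²;  d cosθ + r = +0.35801 m.
|ω_lever| = |0.1137·7.959·+0.35801| / 0.151658 = 2.1361 rad/s.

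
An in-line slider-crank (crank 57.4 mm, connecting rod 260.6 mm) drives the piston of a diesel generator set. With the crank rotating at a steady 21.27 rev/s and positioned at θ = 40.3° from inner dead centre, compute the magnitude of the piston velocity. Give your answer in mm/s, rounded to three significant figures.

5800

ω = 2π·21.3 = 133.6 rad/s
For an in-line slider-crank, x = r cosθ + √(L² − r² sin²θ), so v = −rω sinθ·[1 + r cosθ/√(L² − r² sin²θ)].
With r = 0.0574 m, L = 0.2606 m, θ = 40.3°: √(L² − r² sin²θ) = 0.25794 m.
v = −0.0574·133.6·0.64679·[1 + 0.0574·0.76267/0.25794] = -5.8037 m/s.
|v| = 5.8037 m/s = 5803.7 mm/s.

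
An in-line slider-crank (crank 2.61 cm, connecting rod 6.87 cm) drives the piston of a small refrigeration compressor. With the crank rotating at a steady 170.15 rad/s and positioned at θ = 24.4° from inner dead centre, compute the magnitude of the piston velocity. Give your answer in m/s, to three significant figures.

ω = 170.2 rad/s
For an in-line slider-crank, x = r cosθ + √(L² − r² sin²θ), so v = −rω sinθ·[1 + r cosθ/√(L² − r² sin²θ)].
With r = 0.0261 m, L = 0.0687 m, θ = 24.4°: √(L² − r² sin²θ) = 0.067849 m.
v = −0.0261·170.2·0.41310·[1 + 0.0261·0.91068/0.067849] = -2.4772 m/s.
|v| = 2.4772 m/s.

2.48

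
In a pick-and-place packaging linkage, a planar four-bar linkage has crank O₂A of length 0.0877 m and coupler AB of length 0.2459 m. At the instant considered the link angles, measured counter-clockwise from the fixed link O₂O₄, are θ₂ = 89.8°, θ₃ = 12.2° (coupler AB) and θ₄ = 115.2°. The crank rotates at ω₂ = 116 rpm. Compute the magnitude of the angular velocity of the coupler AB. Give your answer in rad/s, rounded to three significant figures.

ω₂ = 12.15 rad/s (from 116 rpm).
Differentiating the loop-closure r₂e^{iθ₂}+r₃e^{iθ₃}=r₁+r₄e^{iθ₄} gives r₂ω₂e^{iθ₂}+r₃ω₃e^{iθ₃}=r₄ω₄e^{iθ₄}.
Eliminating the other unknown: ω₃ = r₂ω₂ sin(θ₄−θ₂) / [r₃ sin(θ₃−θ₄)].
Numerator sine = +0.42894; denominator sine = -0.97437.
Result = 0.0877·12.15·(+0.42894) / (0.2459·(-0.97437)) = -1.9072 rad/s; magnitude 1.9072 rad/s.

1.91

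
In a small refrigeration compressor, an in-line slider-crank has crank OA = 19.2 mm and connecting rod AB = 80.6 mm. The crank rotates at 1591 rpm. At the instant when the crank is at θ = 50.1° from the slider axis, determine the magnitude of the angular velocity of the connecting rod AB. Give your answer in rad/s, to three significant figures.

ω = 166.6 rad/s (converted from 1591 rpm).
The rod makes angle φ with the slider axis where L sinφ = r sinθ; differentiating, L cosφ·φ̇ = r ω cosθ.
L cosφ = √(L² − r² sin²θ) = 0.079243 m.
|ω_rod| = r ω |cosθ| / √(L² − r² sin²θ) = 0.0192·166.6·0.64145/0.079243 = 25.894 rad/s.

25.9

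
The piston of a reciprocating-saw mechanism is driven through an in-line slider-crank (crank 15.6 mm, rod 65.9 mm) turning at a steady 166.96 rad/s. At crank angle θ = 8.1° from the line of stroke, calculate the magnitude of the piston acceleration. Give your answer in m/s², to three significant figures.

530

ω = 167 rad/s
x(θ) = r cosθ + √(L² − r² sin²θ); with ω constant, a = ω²·d²x/dθ².
d²x/dθ² = −r cosθ − r²(cos2θ)/√u − r⁴ sin²2θ/(4u^{3/2}),  u = L² − r² sin²θ = 0.00433798 m².
Substituting r = 0.0156 m, L = 0.0659 m, θ = 8.1°: d²x/dθ² = -0.018997 m.
a = ω²·d²x/dθ² = (167)²·(-0.018997) = -529.54 m/s²;  |a| = 529.54 m/s².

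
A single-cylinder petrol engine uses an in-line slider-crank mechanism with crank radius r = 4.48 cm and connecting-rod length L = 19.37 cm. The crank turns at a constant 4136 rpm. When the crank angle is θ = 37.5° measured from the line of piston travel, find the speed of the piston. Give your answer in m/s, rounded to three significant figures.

ω = 2π·4136/60 = 433.1 rad/s
For an in-line slider-crank, x = r cosθ + √(L² − r² sin²θ), so v = −rω sinθ·[1 + r cosθ/√(L² − r² sin²θ)].
With r = 0.0448 m, L = 0.1937 m, θ = 37.5°: √(L² − r² sin²θ) = 0.19177 m.
v = −0.0448·433.1·0.60876·[1 + 0.0448·0.79335/0.19177] = -14.002 m/s.
|v| = 14.002 m/s.

14.0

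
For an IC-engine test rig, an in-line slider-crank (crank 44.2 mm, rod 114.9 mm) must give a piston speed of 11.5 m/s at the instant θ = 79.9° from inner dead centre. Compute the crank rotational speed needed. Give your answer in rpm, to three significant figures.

2350

For an in-line slider-crank, |v_piston| = rω|sinθ|·[1 + r cosθ/√(L² − r² sin²θ)].
With r = 0.0442 m, L = 0.1149 m, θ = 79.9°: the bracketed kinematic factor |dx/dθ| = 0.046687 m.
ω = v/|dx/dθ| = 11.5/0.046687 = 246.32 rad/s.
N = 60ω/(2π) = 2352.2 rpm.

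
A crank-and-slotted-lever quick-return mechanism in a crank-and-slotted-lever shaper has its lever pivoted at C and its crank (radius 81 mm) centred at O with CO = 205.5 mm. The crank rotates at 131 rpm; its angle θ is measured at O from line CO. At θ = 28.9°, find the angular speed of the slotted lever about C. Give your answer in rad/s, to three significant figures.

3.72

ω = 13.72 rad/s (from 131 rpm).
Crank pin A relative to C: A = (d + r cosθ, r sinθ); lever angle φ = atan2(r sinθ, d + r cosθ).
Differentiating tanφ: φ̇ = rω(d cosθ + r)/(d² + r² + 2dr cosθ).
d² + r² + 2dr cosθ = |CA|² = 0.0779363 m²;  d cosθ + r = +0.26091 m.
|ω_lever| = |0.081·13.72·+0.26091| / 0.0779363 = 3.7199 rad/s.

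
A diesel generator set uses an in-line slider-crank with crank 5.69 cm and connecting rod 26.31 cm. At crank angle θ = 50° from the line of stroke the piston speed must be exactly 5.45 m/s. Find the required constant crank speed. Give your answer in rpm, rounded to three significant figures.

For an in-line slider-crank, |v_piston| = rω|sinθ|·[1 + r cosθ/√(L² − r² sin²θ)].
With r = 0.0569 m, L = 0.2631 m, θ = 50°: the bracketed kinematic factor |dx/dθ| = 0.049732 m.
ω = v/|dx/dθ| = 5.45/0.049732 = 109.59 rad/s.
N = 60ω/(2π) = 1046.5 rpm.

1050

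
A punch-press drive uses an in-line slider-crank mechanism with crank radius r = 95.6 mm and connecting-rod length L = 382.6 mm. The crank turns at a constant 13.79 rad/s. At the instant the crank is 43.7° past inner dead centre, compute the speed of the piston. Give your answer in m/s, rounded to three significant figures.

1.08

ω = 13.79 rad/s
For an in-line slider-crank, x = r cosθ + √(L² − r² sin²θ), so v = −rω sinθ·[1 + r cosθ/√(L² − r² sin²θ)].
With r = 0.0956 m, L = 0.3826 m, θ = 43.7°: √(L² − r² sin²θ) = 0.37686 m.
v = −0.0956·13.79·0.69088·[1 + 0.0956·0.72297/0.37686] = -1.0778 m/s.
|v| = 1.0778 m/s.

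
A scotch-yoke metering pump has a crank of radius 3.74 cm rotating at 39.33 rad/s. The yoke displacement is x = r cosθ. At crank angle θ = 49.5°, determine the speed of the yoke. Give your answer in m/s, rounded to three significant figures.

ω = 39.33 rad/s
x = r cosθ ⇒ ẋ = −rω sinθ.
|v| = rω|sinθ| = 0.0374·39.33·|sin 49.5°| = 1.1185 m/s.

1.12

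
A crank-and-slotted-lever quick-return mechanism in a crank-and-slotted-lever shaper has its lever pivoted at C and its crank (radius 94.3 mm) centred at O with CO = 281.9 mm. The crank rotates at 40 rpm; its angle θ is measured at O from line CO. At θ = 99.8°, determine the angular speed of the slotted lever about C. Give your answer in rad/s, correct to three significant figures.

ω = 4.189 rad/s (from 40 rpm).
Crank pin A relative to C: A = (d + r cosθ, r sinθ); lever angle φ = atan2(r sinθ, d + r cosθ).
Differentiating tanφ: φ̇ = rω(d cosθ + r)/(d² + r² + 2dr cosθ).
d² + r² + 2dr cosθ = |CA|² = 0.0793107 m²;  d cosθ + r = +0.046318 m.
|ω_lever| = |0.0943·4.189·+0.046318| / 0.0793107 = 0.23068 rad/s.

0.231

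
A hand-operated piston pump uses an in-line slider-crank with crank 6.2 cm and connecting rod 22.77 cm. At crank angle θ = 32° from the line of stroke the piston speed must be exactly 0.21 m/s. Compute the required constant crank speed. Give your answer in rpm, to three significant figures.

49.5

For an in-line slider-crank, |v_piston| = rω|sinθ|·[1 + r cosθ/√(L² − r² sin²θ)].
With r = 0.062 m, L = 0.2277 m, θ = 32°: the bracketed kinematic factor |dx/dθ| = 0.040522 m.
ω = v/|dx/dθ| = 0.21/0.040522 = 5.1824 rad/s.
N = 60ω/(2π) = 49.488 rpm.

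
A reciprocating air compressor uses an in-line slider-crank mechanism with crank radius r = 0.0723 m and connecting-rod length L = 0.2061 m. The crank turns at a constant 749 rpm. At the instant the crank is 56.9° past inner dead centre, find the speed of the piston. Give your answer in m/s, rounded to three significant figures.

ω = 2π·749/60 = 78.44 rad/s
For an in-line slider-crank, x = r cosθ + √(L² − r² sin²θ), so v = −rω sinθ·[1 + r cosθ/√(L² − r² sin²θ)].
With r = 0.0723 m, L = 0.2061 m, θ = 56.9°: √(L² − r² sin²θ) = 0.197 m.
v = −0.0723·78.44·0.83772·[1 + 0.0723·0.54610/0.197] = -5.7027 m/s.
|v| = 5.7027 m/s.

5.70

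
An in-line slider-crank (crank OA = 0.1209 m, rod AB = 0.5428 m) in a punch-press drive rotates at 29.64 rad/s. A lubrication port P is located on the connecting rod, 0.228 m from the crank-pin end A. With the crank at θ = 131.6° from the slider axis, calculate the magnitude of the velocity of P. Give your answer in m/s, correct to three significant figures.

ω = 29.64 rad/s.  Crank-pin speed |V_A| = rω = 3.5835 m/s, perpendicular to OA.
Rod angle: sinφ = −(r/L) sinθ ⇒ φ = -9.588°; ω_rod = −rω cosθ/√(L²−r²sin²θ) = +4.4452 rad/s.
V_P = V_A + ω_rod × AP, with AP = 0.228 m along the rod.
Components: V_Px = −rω sinθ − a·ω_rod·sinφ = -2.5109 m/s;  V_Py = rω cosθ + a·ω_rod·cosφ = -1.3798 m/s.
|V_P| = √(V_Px² + V_Py²) = 2.8651 m/s.

2.87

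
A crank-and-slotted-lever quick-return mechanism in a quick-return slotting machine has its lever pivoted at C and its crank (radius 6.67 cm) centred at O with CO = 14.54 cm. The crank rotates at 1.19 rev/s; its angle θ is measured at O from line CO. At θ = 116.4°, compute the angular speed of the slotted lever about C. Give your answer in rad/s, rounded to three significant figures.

0.0603

ω = 7.477 rad/s (from 1.19 rev/s).
Crank pin A relative to C: A = (d + r cosθ, r sinθ); lever angle φ = atan2(r sinθ, d + r cosθ).
Differentiating tanφ: φ̇ = rω(d cosθ + r)/(d² + r² + 2dr cosθ).
d² + r² + 2dr cosθ = |CA|² = 0.0169657 m²;  d cosθ + r = +0.00205 m.
|ω_lever| = |0.0667·7.477·+0.00205| / 0.0169657 = 0.060262 rad/s.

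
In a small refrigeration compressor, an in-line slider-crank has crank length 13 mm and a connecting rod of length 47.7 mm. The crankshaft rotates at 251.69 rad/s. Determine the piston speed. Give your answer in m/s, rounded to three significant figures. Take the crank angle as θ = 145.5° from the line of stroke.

ω = 251.7 rad/s
For an in-line slider-crank, x = r cosθ + √(L² − r² sin²θ), so v = −rω sinθ·[1 + r cosθ/√(L² − r² sin²θ)].
With r = 0.013 m, L = 0.0477 m, θ = 145.5°: √(L² − r² sin²θ) = 0.047128 m.
v = −0.013·251.7·0.56641·[1 + 0.013·-0.82413/0.047128] = -1.432 m/s.
|v| = 1.432 m/s.

1.43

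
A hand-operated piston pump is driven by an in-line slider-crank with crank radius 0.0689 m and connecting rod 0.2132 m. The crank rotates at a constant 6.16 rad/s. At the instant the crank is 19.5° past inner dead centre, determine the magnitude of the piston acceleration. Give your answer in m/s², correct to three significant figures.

ω = 6.16 rad/s
x(θ) = r cosθ + √(L² − r² sin²θ); with ω constant, a = ω²·d²x/dθ².
d²x/dθ² = −r cosθ − r²(cos2θ)/√u − r⁴ sin²2θ/(4u^{3/2}),  u = L² − r² sin²θ = 0.0449253 m².
Substituting r = 0.0689 m, L = 0.2132 m, θ = 19.5°: d²x/dθ² = -0.082588 m.
a = ω²·d²x/dθ² = (6.16)²·(-0.082588) = -3.1339 m/s²;  |a| = 3.1339 m/s².

3.13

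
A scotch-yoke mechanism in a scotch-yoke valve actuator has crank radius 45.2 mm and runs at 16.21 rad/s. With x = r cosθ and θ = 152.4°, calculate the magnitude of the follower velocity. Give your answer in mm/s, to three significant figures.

ω = 16.21 rad/s
x = r cosθ ⇒ ẋ = −rω sinθ.
|v| = rω|sinθ| = 0.0452·16.21·|sin 152.4°| = 0.33945 m/s = 339.45 mm/s.

339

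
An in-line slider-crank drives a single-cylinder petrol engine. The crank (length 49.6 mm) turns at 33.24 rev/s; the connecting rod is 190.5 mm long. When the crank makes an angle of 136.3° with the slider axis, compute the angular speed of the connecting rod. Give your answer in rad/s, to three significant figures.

40.0

ω = 208.9 rad/s (converted from 33.24 rev/s).
The rod makes angle φ with the slider axis where L sinφ = r sinθ; differentiating, L cosφ·φ̇ = r ω cosθ.
L cosφ = √(L² − r² sin²θ) = 0.18739 m.
|ω_rod| = r ω |cosθ| / √(L² − r² sin²θ) = 0.0496·208.9·0.72297/0.18739 = 39.966 rad/s.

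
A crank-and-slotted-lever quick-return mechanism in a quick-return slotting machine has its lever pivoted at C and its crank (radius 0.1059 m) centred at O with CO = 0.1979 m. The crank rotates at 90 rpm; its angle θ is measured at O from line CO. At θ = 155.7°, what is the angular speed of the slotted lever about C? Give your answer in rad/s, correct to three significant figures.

ω = 9.425 rad/s (from 90 rpm).
Crank pin A relative to C: A = (d + r cosθ, r sinθ); lever angle φ = atan2(r sinθ, d + r cosθ).
Differentiating tanφ: φ̇ = rω(d cosθ + r)/(d² + r² + 2dr cosθ).
d² + r² + 2dr cosθ = |CA|² = 0.0121776 m²;  d cosθ + r = -0.074467 m.
|ω_lever| = |0.1059·9.425·-0.074467| / 0.0121776 = 6.1034 rad/s.

6.10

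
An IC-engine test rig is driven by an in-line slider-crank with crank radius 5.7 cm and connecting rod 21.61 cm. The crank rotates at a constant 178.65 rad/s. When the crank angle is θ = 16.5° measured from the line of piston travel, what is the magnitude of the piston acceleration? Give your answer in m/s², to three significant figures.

2150

ω = 178.7 rad/s
x(θ) = r cosθ + √(L² − r² sin²θ); with ω constant, a = ω²·d²x/dθ².
d²x/dθ² = −r cosθ − r²(cos2θ)/√u − r⁴ sin²2θ/(4u^{3/2}),  u = L² − r² sin²θ = 0.0464371 m².
Substituting r = 0.057 m, L = 0.2161 m, θ = 16.5°: d²x/dθ² = -0.067376 m.
a = ω²·d²x/dθ² = (178.7)²·(-0.067376) = -2150.3 m/s²;  |a| = 2150.3 m/s².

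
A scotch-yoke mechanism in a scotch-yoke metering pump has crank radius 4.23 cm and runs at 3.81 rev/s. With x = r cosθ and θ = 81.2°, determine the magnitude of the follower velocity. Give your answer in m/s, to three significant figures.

ω = 23.94 rad/s (from 3.81 rev/s).
x = r cosθ ⇒ ẋ = −rω sinθ.
|v| = rω|sinθ| = 0.0423·23.94·|sin 81.2°| = 1.0007 m/s.

1.00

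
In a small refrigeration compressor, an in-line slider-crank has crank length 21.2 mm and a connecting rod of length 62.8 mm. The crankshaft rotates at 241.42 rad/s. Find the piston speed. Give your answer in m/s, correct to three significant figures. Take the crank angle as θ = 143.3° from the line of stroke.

2.21

ω = 241.4 rad/s
For an in-line slider-crank, x = r cosθ + √(L² − r² sin²θ), so v = −rω sinθ·[1 + r cosθ/√(L² − r² sin²θ)].
With r = 0.0212 m, L = 0.0628 m, θ = 143.3°: √(L² − r² sin²θ) = 0.061509 m.
v = −0.0212·241.4·0.59763·[1 + 0.0212·-0.80178/0.061509] = -2.2134 m/s.
|v| = 2.2134 m/s.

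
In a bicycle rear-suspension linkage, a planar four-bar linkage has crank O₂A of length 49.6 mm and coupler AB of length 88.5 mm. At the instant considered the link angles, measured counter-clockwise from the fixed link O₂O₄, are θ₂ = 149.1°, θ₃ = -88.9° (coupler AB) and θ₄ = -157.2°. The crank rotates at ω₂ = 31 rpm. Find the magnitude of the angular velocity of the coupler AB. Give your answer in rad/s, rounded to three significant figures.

1.58

ω₂ = 3.246 rad/s (from 31 rpm).
Differentiating the loop-closure r₂e^{iθ₂}+r₃e^{iθ₃}=r₁+r₄e^{iθ₄} gives r₂ω₂e^{iθ₂}+r₃ω₃e^{iθ₃}=r₄ω₄e^{iθ₄}.
Eliminating the other unknown: ω₃ = r₂ω₂ sin(θ₄−θ₂) / [r₃ sin(θ₃−θ₄)].
Numerator sine = +0.80593; denominator sine = +0.92913.
Result = 0.0496·3.246·(+0.80593) / (0.0885·(+0.92913)) = +1.5781 rad/s; magnitude 1.5781 rad/s.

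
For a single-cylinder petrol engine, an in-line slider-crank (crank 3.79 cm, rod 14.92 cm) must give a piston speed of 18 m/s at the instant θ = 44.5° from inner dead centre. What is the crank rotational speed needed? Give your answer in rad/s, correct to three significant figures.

572

For an in-line slider-crank, |v_piston| = rω|sinθ|·[1 + r cosθ/√(L² − r² sin²θ)].
With r = 0.0379 m, L = 0.1492 m, θ = 44.5°: the bracketed kinematic factor |dx/dθ| = 0.031456 m.
ω = v/|dx/dθ| = 18/0.031456 = 572.24 rad/s.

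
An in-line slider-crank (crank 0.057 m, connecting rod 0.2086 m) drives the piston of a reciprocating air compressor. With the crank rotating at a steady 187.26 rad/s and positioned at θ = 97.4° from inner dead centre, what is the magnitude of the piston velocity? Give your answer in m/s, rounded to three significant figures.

ω = 187.3 rad/s
For an in-line slider-crank, x = r cosθ + √(L² − r² sin²θ), so v = −rω sinθ·[1 + r cosθ/√(L² − r² sin²θ)].
With r = 0.057 m, L = 0.2086 m, θ = 97.4°: √(L² − r² sin²θ) = 0.2008 m.
v = −0.057·187.3·0.99167·[1 + 0.057·-0.12880/0.2008] = -10.198 m/s.
|v| = 10.198 m/s.

10.2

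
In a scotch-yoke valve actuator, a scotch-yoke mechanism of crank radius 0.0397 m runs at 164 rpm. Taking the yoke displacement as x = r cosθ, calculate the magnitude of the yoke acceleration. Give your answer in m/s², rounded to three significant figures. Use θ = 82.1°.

ω = 17.17 rad/s (from 164 rpm).
x = r cosθ ⇒ ẍ = −rω² cosθ (ω constant).
|a| = rω²|cosθ| = 0.0397·(17.17)²·|cos 82.1°| = 1.6094 m/s².

1.61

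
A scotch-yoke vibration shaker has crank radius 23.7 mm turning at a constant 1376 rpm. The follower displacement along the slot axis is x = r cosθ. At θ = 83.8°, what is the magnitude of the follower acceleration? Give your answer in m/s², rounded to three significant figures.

53.1

ω = 144.1 rad/s (from 1376 rpm).
x = r cosθ ⇒ ẍ = −rω² cosθ (ω constant).
|a| = rω²|cosθ| = 0.0237·(144.1)²·|cos 83.8°| = 53.145 m/s².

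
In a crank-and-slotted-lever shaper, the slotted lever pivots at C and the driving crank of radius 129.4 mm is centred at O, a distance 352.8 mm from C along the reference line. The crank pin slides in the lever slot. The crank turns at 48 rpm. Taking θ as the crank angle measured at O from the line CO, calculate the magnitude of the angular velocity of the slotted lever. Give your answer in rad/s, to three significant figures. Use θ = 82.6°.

ω = 5.027 rad/s (from 48 rpm).
Crank pin A relative to C: A = (d + r cosθ, r sinθ); lever angle φ = atan2(r sinθ, d + r cosθ).
Differentiating tanφ: φ̇ = rω(d cosθ + r)/(d² + r² + 2dr cosθ).
d² + r² + 2dr cosθ = |CA|² = 0.152972 m²;  d cosθ + r = +0.17484 m.
|ω_lever| = |0.1294·5.027·+0.17484| / 0.152972 = 0.74341 rad/s.

0.743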